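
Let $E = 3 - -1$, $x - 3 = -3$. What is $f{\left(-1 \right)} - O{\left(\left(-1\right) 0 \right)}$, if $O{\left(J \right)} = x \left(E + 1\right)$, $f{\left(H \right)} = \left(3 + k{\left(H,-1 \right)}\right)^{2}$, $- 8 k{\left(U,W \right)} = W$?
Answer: $\frac{625}{64} \approx 9.7656$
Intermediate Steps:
$x = 0$ ($x = 3 - 3 = 0$)
$k{\left(U,W \right)} = - \frac{W}{8}$
$E = 4$ ($E = 3 + 1 = 4$)
$f{\left(H \right)} = \frac{625}{64}$ ($f{\left(H \right)} = \left(3 - - \frac{1}{8}\right)^{2} = \left(3 + \frac{1}{8}\right)^{2} = \left(\frac{25}{8}\right)^{2} = \frac{625}{64}$)
$O{\left(J \right)} = 0$ ($O{\left(J \right)} = 0 \left(4 + 1\right) = 0 \cdot 5 = 0$)
$f{\left(-1 \right)} - O{\left(\left(-1\right) 0 \right)} = \frac{625}{64} - 0 = \frac{625}{64} + 0 = \frac{625}{64}$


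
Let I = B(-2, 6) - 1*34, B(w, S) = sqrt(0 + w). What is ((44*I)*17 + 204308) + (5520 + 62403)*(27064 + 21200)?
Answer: 3278414548 + 748*I*sqrt(2) ≈ 3.2784e+9 + 1057.8*I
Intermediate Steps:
B(w, S) = sqrt(w)
I = -34 + I*sqrt(2) (I = sqrt(-2) - 1*34 = I*sqrt(2) - 34 = -34 + I*sqrt(2) ≈ -34.0 + 1.4142*I)
((44*I)*17 + 204308) + (5520 + 62403)*(27064 + 21200) = ((44*(-34 + I*sqrt(2)))*17 + 204308) + (5520 + 62403)*(27064 + 21200) = ((-1496 + 44*I*sqrt(2))*17 + 204308) + 67923*48264 = ((-25432 + 748*I*sqrt(2)) + 204308) + 3278235672 = (178876 + 748*I*sqrt(2)) + 3278235672 = 3278414548 + 748*I*sqrt(2)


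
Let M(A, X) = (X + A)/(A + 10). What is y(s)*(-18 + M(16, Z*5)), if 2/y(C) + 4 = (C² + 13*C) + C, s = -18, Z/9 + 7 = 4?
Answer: -587/884 ≈ -0.66403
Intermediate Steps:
Z = -27 (Z = -63 + 9*4 = -63 + 36 = -27)
M(A, X) = (A + X)/(10 + A)
y(C) = 2/(-4 + C² + 14*C) (y(C) = 2/(-4 + ((C² + 13*C) + C)) = 2/(-4 + (C² + 14*C)) = 2/(-4 + C² + 14*C))
y(s)*(-18 + M(16, Z*5)) = (2/(-4 + (-18)² + 14*(-18)))*(-18 + (16 - 27*5)/(10 + 16)) = (2/(-4 + 324 - 252))*(-18 + (16 - 135)/26) = (2/68)*(-18 + (1/26)*(-119)) = (2*(1/68))*(-18 - 119/26) = (1/34)*(-587/26) = -587/884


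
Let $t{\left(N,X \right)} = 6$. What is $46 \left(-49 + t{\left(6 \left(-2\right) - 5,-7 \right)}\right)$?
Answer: $-1978$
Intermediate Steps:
$46 \left(-49 + t{\left(6 \left(-2\right) - 5,-7 \right)}\right) = 46 \left(-49 + 6\right) = 46 \left(-43\right) = -1978$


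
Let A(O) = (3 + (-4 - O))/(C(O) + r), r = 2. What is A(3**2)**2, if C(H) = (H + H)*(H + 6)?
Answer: 25/18496 ≈ 0.0013516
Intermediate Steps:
C(H) = 2*H*(6 + H) (C(H) = (2*H)*(6 + H) = 2*H*(6 + H))
A(O) = (-1 - O)/(2 + 2*O*(6 + O)) (A(O) = (3 + (-4 - O))/(2*O*(6 + O) + 2) = (-1 - O)/(2 + 2*O*(6 + O)))
A(3**2)**2 = ((-1 - 1*3**2)/(2*(1 + 3**2*(6 + 3**2))))**2 = ((-1 - 1*9)/(2*(1 + 9*(6 + 9))))**2 = ((-1 - 9)/(2*(1 + 9*15)))**2 = ((1/2)*(-10)/(1 + 135))**2 = ((1/2)*(-10)/136)**2 = ((1/2)*(1/136)*(-10))**2 = (-5/136)**2 = 25/18496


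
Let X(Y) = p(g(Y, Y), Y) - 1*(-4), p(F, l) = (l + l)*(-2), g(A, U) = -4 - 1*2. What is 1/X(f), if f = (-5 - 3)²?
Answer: -1/252 ≈ -0.0039683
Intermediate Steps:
g(A, U) = -6 (g(A, U) = -4 - 2 = -6)
f = 64 (f = (-8)² = 64)
p(F, l) = -4*l (p(F, l) = (2*l)*(-2) = -4*l)
X(Y) = 4 - 4*Y (X(Y) = -4*Y - 1*(-4) = -4*Y + 4 = 4 - 4*Y)
1/X(f) = 1/(4 - 4*64) = 1/(4 - 256) = 1/(-252) = -1/252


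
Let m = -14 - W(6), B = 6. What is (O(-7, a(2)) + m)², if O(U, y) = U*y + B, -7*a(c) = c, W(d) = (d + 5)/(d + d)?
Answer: 6889/144 ≈ 47.840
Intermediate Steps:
W(d) = (5 + d)/(2*d) (W(d) = (5 + d)/((2*d)) = (5 + d)*(1/(2*d)) = (5 + d)/(2*d))
a(c) = -c/7
O(U, y) = 6 + U*y (O(U, y) = U*y + 6 = 6 + U*y)
m = -179/12 (m = -14 - (5 + 6)/(2*6) = -14 - 11/(2*6) = -14 - 1*11/12 = -14 - 11/12 = -179/12 ≈ -14.917)
(O(-7, a(2)) + m)² = ((6 - (-1)*2) - 179/12)² = ((6 - 7*(-2/7)) - 179/12)² = ((6 + 2) - 179/12)² = (8 - 179/12)² = (-83/12)² = 6889/144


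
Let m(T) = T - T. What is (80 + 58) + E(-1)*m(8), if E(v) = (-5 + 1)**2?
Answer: 138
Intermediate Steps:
m(T) = 0
E(v) = 16 (E(v) = (-4)**2 = 16)
(80 + 58) + E(-1)*m(8) = (80 + 58) + 16*0 = 138 + 0 = 138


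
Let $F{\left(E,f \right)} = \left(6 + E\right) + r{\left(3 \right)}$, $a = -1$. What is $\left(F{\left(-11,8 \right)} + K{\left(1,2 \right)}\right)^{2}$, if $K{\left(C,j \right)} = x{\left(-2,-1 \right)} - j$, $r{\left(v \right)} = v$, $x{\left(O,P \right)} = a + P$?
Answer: $36$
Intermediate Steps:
$x{\left(O,P \right)} = -1 + P$
$F{\left(E,f \right)} = 9 + E$ ($F{\left(E,f \right)} = \left(6 + E\right) + 3 = 9 + E$)
$K{\left(C,j \right)} = -2 - j$ ($K{\left(C,j \right)} = \left(-1 - 1\right) - j = -2 - j$)
$\left(F{\left(-11,8 \right)} + K{\left(1,2 \right)}\right)^{2} = \left(\left(9 - 11\right) - 4\right)^{2} = \left(-2 - 4\right)^{2} = \left(-6\right)^{2} = 36$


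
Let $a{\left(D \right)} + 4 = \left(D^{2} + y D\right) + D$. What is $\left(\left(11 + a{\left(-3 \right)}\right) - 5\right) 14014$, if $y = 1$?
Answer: $70070$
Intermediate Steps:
$a{\left(D \right)} = -4 + D^{2} + 2 D$ ($a{\left(D \right)} = -4 + \left(\left(D^{2} + 1 D\right) + D\right) = -4 + \left(\left(D^{2} + D\right) + D\right) = -4 + \left(\left(D + D^{2}\right) + D\right) = -4 + \left(D^{2} + 2 D\right) = -4 + D^{2} + 2 D$)
$\left(\left(11 + a{\left(-3 \right)}\right) - 5\right) 14014 = \left(\left(11 + \left(-4 + \left(-3\right)^{2} + 2 \left(-3\right)\right)\right) - 5\right) 14014 = \left(\left(11 - 1\right) - 5\right) 14014 = \left(10 - 5\right) 14014 = 5 \cdot 14014 = 70070$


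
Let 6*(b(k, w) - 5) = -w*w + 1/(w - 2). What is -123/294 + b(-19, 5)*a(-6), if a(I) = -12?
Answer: -3259/294 ≈ -11.085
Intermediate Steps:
b(k, w) = 5 - w**2/6 + 1/(6*(-2 + w)) (b(k, w) = 5 + (-w*w + 1/(w - 2))/6 = 5 + (-w**2 + 1/(-2 + w))/6 = 5 + (1/(-2 + w) - w**2)/6 = 5 + (-w**2/6 + 1/(6*(-2 + w))) = 5 - w**2/6 + 1/(6*(-2 + w)))
-123/294 + b(-19, 5)*a(-6) = -123/294 + ((-59 - 1*5**3 + 2*5**2 + 30*5)/(6*(-2 + 5)))*(-12) = -123/294 + ((1/6)*(-59 - 1*125 + 2*25 + 150)/3)*(-12) = -1*41/98 + ((1/6)*(1/3)*(-59 - 125 + 50 + 150))*(-12) = -41/98 + ((1/6)*(1/3)*16)*(-12) = -41/98 + (8/9)*(-12) = -41/98 - 32/3 = -3259/294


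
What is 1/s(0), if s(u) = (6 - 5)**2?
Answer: 1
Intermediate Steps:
s(u) = 1 (s(u) = 1**2 = 1)
1/s(0) = 1/1 = 1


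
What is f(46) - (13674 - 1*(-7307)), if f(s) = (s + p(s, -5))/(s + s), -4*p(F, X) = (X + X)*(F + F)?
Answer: -20978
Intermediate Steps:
p(F, X) = -F*X (p(F, X) = -(X + X)*(F + F)/4 = -2*X*2*F/4 = -F*X)
f(s) = 3 (f(s) = (s - 1*s*(-5))/(s + s) = (s + 5*s)/((2*s)) = (6*s)*(1/(2*s)) = 3)
f(46) - (13674 - 1*(-7307)) = 3 - (13674 - 1*(-7307)) = 3 - (13674 + 7307) = 3 - 1*20981 = 3 - 20981 = -20978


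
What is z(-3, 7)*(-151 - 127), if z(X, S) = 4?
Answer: -1112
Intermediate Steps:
z(-3, 7)*(-151 - 127) = 4*(-151 - 127) = 4*(-278) = -1112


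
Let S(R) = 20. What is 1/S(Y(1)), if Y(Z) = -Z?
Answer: 1/20 ≈ 0.050000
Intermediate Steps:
1/S(Y(1)) = 1/20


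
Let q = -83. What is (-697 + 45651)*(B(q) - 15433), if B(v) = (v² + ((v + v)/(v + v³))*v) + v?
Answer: -102772098884/265 ≈ -3.8782e+8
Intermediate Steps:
B(v) = v + v² + 2*v²/(v + v³) (B(v) = (v² + ((2*v)/(v + v³))*v) + v = (v² + (2*v/(v + v³))*v) + v = (v² + 2*v²/(v + v³)) + v = v + v² + 2*v²/(v + v³))
(-697 + 45651)*(B(q) - 15433) = (-697 + 45651)*(-83*(3 - 83 + (-83)² + (-83)³)/(1 + (-83)²) - 15433) = 44954*(-83*(3 - 83 + 6889 - 571787)/(1 + 6889) - 15433) = 44954*(-83*(-564978)/6890 - 15433) = 44954*(-83*1/6890*(-564978) - 15433) = 44954*(23446587/3445 - 15433) = 44954*(-29720098/3445) = -102772098884/265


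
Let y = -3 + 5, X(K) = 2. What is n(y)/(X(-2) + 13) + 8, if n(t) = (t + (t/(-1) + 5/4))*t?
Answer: 49/6 ≈ 8.1667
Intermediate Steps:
y = 2
n(t) = 5*t/4 (n(t) = (t + (t*(-1) + 5*(¼)))*t = (t + (-t + 5/4))*t = (t + (5/4 - t))*t = 5*t/4)
n(y)/(X(-2) + 13) + 8 = ((5/4)*2)/(2 + 13) + 8 = (5/2)/15 + 8 = (5/2)*(1/15) + 8 = ⅙ + 8 = 49/6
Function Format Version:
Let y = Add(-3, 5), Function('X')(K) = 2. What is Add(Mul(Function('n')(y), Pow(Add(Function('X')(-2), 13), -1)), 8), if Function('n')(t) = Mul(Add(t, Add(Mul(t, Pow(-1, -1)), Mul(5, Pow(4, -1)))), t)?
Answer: Rational(49, 6) ≈ 8.1667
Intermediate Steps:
y = 2
Function('n')(t) = Mul(Rational(5, 4), t) (Function('n')(t) = Mul(Add(t, Add(Mul(t, -1), Mul(5, Rational(1, 4)))), t) = Mul(Add(t, Add(Mul(-1, t), Rational(5, 4))), t) = Mul(Add(t, Add(Rational(5, 4), Mul(-1, t))), t) = Mul(Rational(5, 4), t))
Add(Mul(Function('n')(y), Pow(Add(Function('X')(-2), 13), -1)), 8) = Add(Mul(Mul(Rational(5, 4), 2), Pow(Add(2, 13), -1)), 8) = Add(Mul(Rational(5, 2), Pow(15, -1)), 8) = Add(Mul(Rational(5, 2), Rational(1, 15)), 8) = Add(Rational(1, 6), 8) = Rational(49, 6)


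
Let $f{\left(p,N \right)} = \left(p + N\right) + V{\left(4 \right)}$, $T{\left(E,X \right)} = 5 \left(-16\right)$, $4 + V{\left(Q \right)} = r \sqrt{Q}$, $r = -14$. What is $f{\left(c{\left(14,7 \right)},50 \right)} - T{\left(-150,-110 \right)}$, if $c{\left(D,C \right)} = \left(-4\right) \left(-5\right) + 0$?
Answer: $118$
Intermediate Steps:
$c{\left(D,C \right)} = 20$ ($c{\left(D,C \right)} = 20 + 0 = 20$)
$V{\left(Q \right)} = -4 - 14 \sqrt{Q}$
$T{\left(E,X \right)} = -80$
$f{\left(p,N \right)} = -32 + N + p$ ($f{\left(p,N \right)} = \left(p + N\right) - \left(4 + 14 \sqrt{4}\right) = \left(N + p\right) - 32 = -32 + N + p$)
$f{\left(c{\left(14,7 \right)},50 \right)} - T{\left(-150,-110 \right)} = \left(-32 + 50 + 20\right) - -80 = 38 + 80 = 118$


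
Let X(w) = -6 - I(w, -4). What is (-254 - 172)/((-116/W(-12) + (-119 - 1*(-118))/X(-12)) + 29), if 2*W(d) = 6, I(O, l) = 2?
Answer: 10224/229 ≈ 44.646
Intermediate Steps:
W(d) = 3 (W(d) = (½)*6 = 3)
X(w) = -8 (X(w) = -6 - 1*2 = -6 - 2 = -8)
(-254 - 172)/((-116/W(-12) + (-119 - 1*(-118))/X(-12)) + 29) = (-254 - 172)/((-116/3 + (-119 - 1*(-118))/(-8)) + 29) = -426/((-116*⅓ + (-119 + 118)*(-⅛)) + 29) = -426/((-116/3 - 1*(-⅛)) + 29) = -426/((-116/3 + ⅛) + 29) = -426/(-925/24 + 29) = -426/(-229/24) = -426*(-24/229) = 10224/229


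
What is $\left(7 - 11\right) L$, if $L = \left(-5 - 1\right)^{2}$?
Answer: $-144$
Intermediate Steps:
$L = 36$ ($L = \left(-6\right)^{2} = 36$)
$\left(7 - 11\right) L = \left(7 - 11\right) 36 = \left(-4\right) 36 = -144$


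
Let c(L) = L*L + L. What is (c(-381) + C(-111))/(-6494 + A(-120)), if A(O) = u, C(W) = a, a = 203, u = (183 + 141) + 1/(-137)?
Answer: -19862671/845291 ≈ -23.498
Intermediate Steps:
u = 44387/137 (u = 324 - 1/137 = 44387/137 ≈ 323.99)
C(W) = 203
A(O) = 44387/137
c(L) = L + L**2 (c(L) = L**2 + L = L + L**2)
(c(-381) + C(-111))/(-6494 + A(-120)) = (-381*(1 - 381) + 203)/(-6494 + 44387/137) = (-381*(-380) + 203)/(-845291/137) = (144780 + 203)*(-137/845291) = 144983*(-137/845291) = -19862671/845291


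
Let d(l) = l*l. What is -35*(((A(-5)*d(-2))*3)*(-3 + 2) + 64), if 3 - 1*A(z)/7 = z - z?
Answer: 6580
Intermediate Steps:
d(l) = l**2
A(z) = 21 (A(z) = 21 - 7*(z - z) = 21 - 7*0 = 21 + 0 = 21)
-35*(((A(-5)*d(-2))*3)*(-3 + 2) + 64) = -35*(((21*(-2)**2)*3)*(-3 + 2) + 64) = -35*(((21*4)*3)*(-1) + 64) = -35*((84*3)*(-1) + 64) = -35*(252*(-1) + 64) = -35*(-252 + 64) = -35*(-188) = 6580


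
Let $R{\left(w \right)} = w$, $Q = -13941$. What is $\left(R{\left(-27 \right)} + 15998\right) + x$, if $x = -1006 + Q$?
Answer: $1024$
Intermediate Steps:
$x = -14947$ ($x = -1006 - 13941 = -14947$)
$\left(R{\left(-27 \right)} + 15998\right) + x = \left(-27 + 15998\right) - 14947 = 15971 - 14947 = 1024$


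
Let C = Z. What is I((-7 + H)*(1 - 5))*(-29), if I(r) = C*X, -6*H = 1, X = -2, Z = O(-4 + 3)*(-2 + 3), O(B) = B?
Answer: -58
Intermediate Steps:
Z = -1 (Z = (-4 + 3)*(-2 + 3) = -1*1 = -1)
C = -1
H = -⅙ (H = -⅙*1 = -⅙ ≈ -0.16667)
I(r) = 2 (I(r) = -1*(-2) = 2)
I((-7 + H)*(1 - 5))*(-29) = 2*(-29) = -58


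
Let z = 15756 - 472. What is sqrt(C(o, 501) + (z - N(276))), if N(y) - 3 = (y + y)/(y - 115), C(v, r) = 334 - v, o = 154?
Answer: sqrt(757421)/7 ≈ 124.33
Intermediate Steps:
N(y) = 3 + 2*y/(-115 + y) (N(y) = 3 + (y + y)/(y - 115) = 3 + (2*y)/(-115 + y) = 3 + 2*y/(-115 + y))
z = 15284
sqrt(C(o, 501) + (z - N(276))) = sqrt((334 - 1*154) + (15284 - 5*(-69 + 276)/(-115 + 276))) = sqrt((334 - 154) + (15284 - 5*207/161)) = sqrt(180 + (15284 - 5*207/161)) = sqrt(180 + (15284 - 1*45/7)) = sqrt(180 + (15284 - 45/7)) = sqrt(180 + 106943/7) = sqrt(108203/7) = sqrt(757421)/7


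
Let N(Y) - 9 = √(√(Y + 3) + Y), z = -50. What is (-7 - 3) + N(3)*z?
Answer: -460 - 50*√(3 + √6) ≈ -576.72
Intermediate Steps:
N(Y) = 9 + √(Y + √(3 + Y)) (N(Y) = 9 + √(√(Y + 3) + Y) = 9 + √(√(3 + Y) + Y) = 9 + √(Y + √(3 + Y)))
(-7 - 3) + N(3)*z = (-7 - 3) + (9 + √(3 + √(3 + 3)))*(-50) = -10 + (9 + √(3 + √6))*(-50) = -10 + (-450 - 50*√(3 + √6)) = -460 - 50*√(3 + √6)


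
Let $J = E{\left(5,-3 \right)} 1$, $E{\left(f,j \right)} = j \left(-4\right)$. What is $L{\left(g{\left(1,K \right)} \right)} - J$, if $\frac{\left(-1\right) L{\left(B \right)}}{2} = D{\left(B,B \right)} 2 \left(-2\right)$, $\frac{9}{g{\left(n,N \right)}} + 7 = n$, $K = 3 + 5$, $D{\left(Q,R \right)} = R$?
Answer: $-24$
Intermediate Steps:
$E{\left(f,j \right)} = - 4 j$
$K = 8$
$g{\left(n,N \right)} = \frac{9}{-7 + n}$
$L{\left(B \right)} = 8 B$ ($L{\left(B \right)} = - 2 B 2 \left(-2\right) = - 2 \cdot 2 B \left(-2\right) = - 2 \left(- 4 B\right) = 8 B$)
$J = 12$ ($J = \left(-4\right) \left(-3\right) 1 = 12 \cdot 1 = 12$)
$L{\left(g{\left(1,K \right)} \right)} - J = 8 \frac{9}{-7 + 1} - 12 = 8 \frac{9}{-6} - 12 = 8 \cdot 9 \left(- \frac{1}{6}\right) - 12 = 8 \left(- \frac{3}{2}\right) - 12 = -12 - 12 = -24$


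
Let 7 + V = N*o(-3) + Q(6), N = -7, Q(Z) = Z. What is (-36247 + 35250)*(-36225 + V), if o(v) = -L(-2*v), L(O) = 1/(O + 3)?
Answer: 325048919/9 ≈ 3.6117e+7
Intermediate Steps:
L(O) = 1/(3 + O)
o(v) = -1/(3 - 2*v)
V = -2/9 (V = -7 + (-7/(-3 + 2*(-3)) + 6) = -7 + (-7/(-3 - 6) + 6) = -7 + (-7/(-9) + 6) = -7 + (-7*(-⅑) + 6) = -7 + (7/9 + 6) = -7 + 61/9 = -2/9 ≈ -0.22222)
(-36247 + 35250)*(-36225 + V) = (-36247 + 35250)*(-36225 - 2/9) = -997*(-326027/9) = 325048919/9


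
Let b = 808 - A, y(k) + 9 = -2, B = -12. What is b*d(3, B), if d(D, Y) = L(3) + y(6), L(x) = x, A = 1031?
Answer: 1784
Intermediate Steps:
y(k) = -11 (y(k) = -9 - 2 = -11)
d(D, Y) = -8 (d(D, Y) = 3 - 11 = -8)
b = -223 (b = 808 - 1*1031 = 808 - 1031 = -223)
b*d(3, B) = -223*(-8) = 1784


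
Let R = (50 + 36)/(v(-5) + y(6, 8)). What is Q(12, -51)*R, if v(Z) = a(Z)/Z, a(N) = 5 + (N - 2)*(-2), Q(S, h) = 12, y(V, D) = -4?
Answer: -1720/13 ≈ -132.31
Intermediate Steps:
a(N) = 9 - 2*N (a(N) = 5 + (-2 + N)*(-2) = 5 + (4 - 2*N) = 9 - 2*N)
v(Z) = (9 - 2*Z)/Z
R = -430/39 (R = (50 + 36)/((-2 + 9/(-5)) - 4) = 86/((-2 + 9*(-⅕)) - 4) = 86/((-2 - 9/5) - 4) = 86/(-19/5 - 4) = 86/(-39/5) = 86*(-5/39) = -430/39 ≈ -11.026)
Q(12, -51)*R = 12*(-430/39) = -1720/13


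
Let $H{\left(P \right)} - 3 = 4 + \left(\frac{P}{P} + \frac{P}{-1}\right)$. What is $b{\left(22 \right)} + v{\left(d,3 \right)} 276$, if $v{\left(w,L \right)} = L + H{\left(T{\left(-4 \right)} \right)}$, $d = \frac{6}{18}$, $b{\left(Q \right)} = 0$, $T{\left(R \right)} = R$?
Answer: $4140$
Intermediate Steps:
$d = \frac{1}{3}$ ($d = 6 \cdot \frac{1}{18} = \frac{1}{3} \approx 0.33333$)
$H{\left(P \right)} = 8 - P$ ($H{\left(P \right)} = 3 + \left(4 + \left(\frac{P}{P} + \frac{P}{-1}\right)\right) = 3 + \left(4 + \left(1 + P \left(-1\right)\right)\right) = 3 + \left(4 - \left(-1 + P\right)\right) = 3 - \left(-5 + P\right) = 8 - P$)
$v{\left(w,L \right)} = 12 + L$ ($v{\left(w,L \right)} = L + \left(8 - -4\right) = L + \left(8 + 4\right) = L + 12 = 12 + L$)
$b{\left(22 \right)} + v{\left(d,3 \right)} 276 = 0 + \left(12 + 3\right) 276 = 0 + 15 \cdot 276 = 0 + 4140 = 4140$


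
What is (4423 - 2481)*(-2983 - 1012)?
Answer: -7758290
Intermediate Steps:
(4423 - 2481)*(-2983 - 1012) = 1942*(-3995) = -7758290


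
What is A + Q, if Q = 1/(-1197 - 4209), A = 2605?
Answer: 14082629/5406 ≈ 2605.0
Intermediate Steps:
Q = -1/5406 (Q = 1/(-5406) = -1/5406 ≈ -0.00018498)
A + Q = 2605 - 1/5406 = 14082629/5406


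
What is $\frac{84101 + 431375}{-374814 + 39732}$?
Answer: $- \frac{257738}{167541} \approx -1.5384$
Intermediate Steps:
$\frac{84101 + 431375}{-374814 + 39732} = \frac{515476}{-335082} = 515476 \left(- \frac{1}{335082}\right) = - \frac{257738}{167541}$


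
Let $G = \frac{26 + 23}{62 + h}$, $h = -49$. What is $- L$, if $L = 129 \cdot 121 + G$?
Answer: $- \frac{202966}{13} \approx -15613.0$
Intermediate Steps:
$G = \frac{49}{13}$ ($G = \frac{26 + 23}{62 - 49} = \frac{49}{13} \approx 3.7692$)
$L = \frac{202966}{13}$ ($L = 129 \cdot 121 + \frac{49}{13} = 15609 + \frac{49}{13} = \frac{202966}{13} \approx 15613.0$)
$- L = \left(-1\right) \frac{202966}{13} = - \frac{202966}{13}$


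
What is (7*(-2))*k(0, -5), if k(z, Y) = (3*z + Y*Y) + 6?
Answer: -434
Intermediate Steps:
k(z, Y) = 6 + Y² + 3*z (k(z, Y) = (3*z + Y²) + 6 = (Y² + 3*z) + 6 = 6 + Y² + 3*z)
(7*(-2))*k(0, -5) = (7*(-2))*(6 + (-5)² + 3*0) = -14*(6 + 25 + 0) = -14*31 = -434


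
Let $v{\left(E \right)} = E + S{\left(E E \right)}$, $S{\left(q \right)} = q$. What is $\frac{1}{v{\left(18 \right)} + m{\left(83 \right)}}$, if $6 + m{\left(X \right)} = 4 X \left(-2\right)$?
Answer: $- \frac{1}{328} \approx -0.0030488$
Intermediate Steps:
$v{\left(E \right)} = E + E^{2}$ ($v{\left(E \right)} = E + E E = E + E^{2}$)
$m{\left(X \right)} = -6 - 8 X$ ($m{\left(X \right)} = -6 + 4 X \left(-2\right) = -6 - 8 X$)
$\frac{1}{v{\left(18 \right)} + m{\left(83 \right)}} = \frac{1}{18 \left(1 + 18\right) - 670} = \frac{1}{18 \cdot 19 - 670} = \frac{1}{342 - 670} = \frac{1}{-328} = - \frac{1}{328}$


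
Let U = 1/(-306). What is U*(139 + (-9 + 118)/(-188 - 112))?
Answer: -41591/91800 ≈ -0.45306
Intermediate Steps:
U = -1/306 ≈ -0.0032680
U*(139 + (-9 + 118)/(-188 - 112)) = -(139 + (-9 + 118)/(-188 - 112))/306 = -(139 + 109/(-300))/306 = -(139 + 109*(-1/300))/306 = -(139 - 109/300)/306 = -1/306*41591/300 = -41591/91800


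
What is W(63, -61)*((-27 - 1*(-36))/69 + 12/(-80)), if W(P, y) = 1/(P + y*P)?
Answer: 1/193200 ≈ 5.1760e-6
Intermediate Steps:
W(P, y) = 1/(P + P*y)
W(63, -61)*((-27 - 1*(-36))/69 + 12/(-80)) = (1/(63*(1 - 61)))*((-27 - 1*(-36))/69 + 12/(-80)) = ((1/63)/(-60))*((-27 + 36)*(1/69) + 12*(-1/80)) = ((1/63)*(-1/60))*(9*(1/69) - 3/20) = -(3/23 - 3/20)/3780 = -1/3780*(-9/460) = 1/193200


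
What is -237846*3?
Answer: -713538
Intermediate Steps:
-237846*3 = -39641*18 = -713538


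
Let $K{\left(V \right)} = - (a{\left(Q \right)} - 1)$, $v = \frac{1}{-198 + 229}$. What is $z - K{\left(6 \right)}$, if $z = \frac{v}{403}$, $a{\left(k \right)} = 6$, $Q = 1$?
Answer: $\frac{62466}{12493} \approx 5.0001$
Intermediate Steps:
$v = \frac{1}{31} \approx 0.032258$
$K{\left(V \right)} = -5$ ($K{\left(V \right)} = - (6 - 1) = \left(-1\right) 5 = -5$)
$z = \frac{1}{12493}$ ($z = \frac{1}{31 \cdot 403} = \frac{1}{31} \cdot \frac{1}{403} = \frac{1}{12493} \approx 8.0045 \cdot 10^{-5}$)
$z - K{\left(6 \right)} = \frac{1}{12493} - -5 = \frac{1}{12493} + 5 = \frac{62466}{12493}$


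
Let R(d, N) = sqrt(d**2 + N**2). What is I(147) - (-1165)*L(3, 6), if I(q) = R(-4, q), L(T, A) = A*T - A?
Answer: 13980 + 5*sqrt(865) ≈ 14127.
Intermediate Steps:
L(T, A) = -A + A*T
R(d, N) = sqrt(N**2 + d**2)
I(q) = sqrt(16 + q**2) (I(q) = sqrt(q**2 + (-4)**2) = sqrt(q**2 + 16) = sqrt(16 + q**2))
I(147) - (-1165)*L(3, 6) = sqrt(16 + 147**2) - (-1165)*6*(-1 + 3) = sqrt(16 + 21609) - (-1165)*6*2 = sqrt(21625) - (-1165)*12 = 5*sqrt(865) - 1*(-13980) = 5*sqrt(865) + 13980 = 13980 + 5*sqrt(865)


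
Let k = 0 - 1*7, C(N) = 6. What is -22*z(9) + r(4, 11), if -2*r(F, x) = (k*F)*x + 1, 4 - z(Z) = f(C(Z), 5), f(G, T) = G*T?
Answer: 1451/2 ≈ 725.50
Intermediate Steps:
k = -7 (k = 0 - 7 = -7)
z(Z) = -26 (z(Z) = 4 - 6*5 = 4 - 1*30 = 4 - 30 = -26)
r(F, x) = -1/2 + 7*F*x/2 (r(F, x) = -((-7*F)*x + 1)/2 = -(-7*F*x + 1)/2 = -(1 - 7*F*x)/2 = -1/2 + 7*F*x/2)
-22*z(9) + r(4, 11) = -22*(-26) + (-1/2 + (7/2)*4*11) = 572 + (-1/2 + 154) = 572 + 307/2 = 1451/2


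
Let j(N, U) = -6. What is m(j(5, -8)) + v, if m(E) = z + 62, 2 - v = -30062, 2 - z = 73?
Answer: 30055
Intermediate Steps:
z = -71 (z = 2 - 1*73 = 2 - 73 = -71)
v = 30064 (v = 2 - 1*(-30062) = 2 + 30062 = 30064)
m(E) = -9 (m(E) = -71 + 62 = -9)
m(j(5, -8)) + v = -9 + 30064 = 30055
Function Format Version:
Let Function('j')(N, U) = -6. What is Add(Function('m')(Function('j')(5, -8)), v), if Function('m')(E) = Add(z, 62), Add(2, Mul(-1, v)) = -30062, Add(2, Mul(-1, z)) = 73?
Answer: 30055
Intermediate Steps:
z = -71 (z = Add(2, Mul(-1, 73)) = Add(2, -73) = -71)
v = 30064 (v = Add(2, Mul(-1, -30062)) = Add(2, 30062) = 30064)
Function('m')(E) = -9 (Function('m')(E) = Add(-71, 62) = -9)
Add(Function('m')(Function('j')(5, -8)), v) = Add(-9, 30064) = 30055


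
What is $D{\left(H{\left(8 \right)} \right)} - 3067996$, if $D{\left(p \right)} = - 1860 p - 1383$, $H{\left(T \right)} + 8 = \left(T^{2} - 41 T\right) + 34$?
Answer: $-2626699$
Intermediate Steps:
$H{\left(T \right)} = 26 + T^{2} - 41 T$ ($H{\left(T \right)} = -8 + \left(\left(T^{2} - 41 T\right) + 34\right) = -8 + \left(34 + T^{2} - 41 T\right) = 26 + T^{2} - 41 T$)
$D{\left(p \right)} = -1383 - 1860 p$
$D{\left(H{\left(8 \right)} \right)} - 3067996 = \left(-1383 - 1860 \left(26 + 8^{2} - 328\right)\right) - 3067996 = \left(-1383 - 1860 \left(26 + 64 - 328\right)\right) - 3067996 = \left(-1383 - -442680\right) - 3067996 = \left(-1383 + 442680\right) - 3067996 = 441297 - 3067996 = -2626699$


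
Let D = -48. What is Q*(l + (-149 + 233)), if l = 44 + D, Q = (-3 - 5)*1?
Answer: -640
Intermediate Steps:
Q = -8 (Q = -8*1 = -8)
l = -4 (l = 44 - 48 = -4)
Q*(l + (-149 + 233)) = -8*(-4 + (-149 + 233)) = -8*(-4 + 84) = -8*80 = -640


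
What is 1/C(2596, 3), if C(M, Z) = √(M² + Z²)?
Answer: √269569/1347845 ≈ 0.00038521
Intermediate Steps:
1/C(2596, 3) = 1/(√(2596² + 3²)) = 1/(√(6739216 + 9)) = 1/(√6739225) = 1/(5*√269569) = √269569/1347845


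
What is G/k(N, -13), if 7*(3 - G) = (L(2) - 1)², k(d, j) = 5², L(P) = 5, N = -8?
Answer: 1/35 ≈ 0.028571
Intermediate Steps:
k(d, j) = 25
G = 5/7 (G = 3 - (5 - 1)²/7 = 3 - ⅐*4² = 3 - ⅐*16 = 3 - 16/7 = 5/7 ≈ 0.71429)
G/k(N, -13) = (5/7)/25 = (5/7)*(1/25) = 1/35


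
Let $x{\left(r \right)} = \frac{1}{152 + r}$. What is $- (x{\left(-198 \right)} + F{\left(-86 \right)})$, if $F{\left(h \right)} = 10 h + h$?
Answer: $\frac{43517}{46} \approx 946.02$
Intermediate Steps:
$F{\left(h \right)} = 11 h$
$- (x{\left(-198 \right)} + F{\left(-86 \right)}) = - (\frac{1}{152 - 198} + 11 \left(-86\right)) = - (\frac{1}{-46} - 946) = - (- \frac{1}{46} - 946) = \left(-1\right) \left(- \frac{43517}{46}\right) = \frac{43517}{46}$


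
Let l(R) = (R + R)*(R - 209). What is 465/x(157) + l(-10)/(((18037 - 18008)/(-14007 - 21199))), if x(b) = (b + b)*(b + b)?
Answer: -524266482255/98596 ≈ -5.3173e+6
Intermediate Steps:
x(b) = 4*b**2 (x(b) = (2*b)*(2*b) = 4*b**2)
l(R) = 2*R*(-209 + R) (l(R) = (2*R)*(-209 + R) = 2*R*(-209 + R))
465/x(157) + l(-10)/(((18037 - 18008)/(-14007 - 21199))) = 465/((4*157**2)) + (2*(-10)*(-209 - 10))/(((18037 - 18008)/(-14007 - 21199))) = 465/((4*24649)) + (2*(-10)*(-219))/((29/(-35206))) = 465/98596 + 4380/((29*(-1/35206))) = 465*(1/98596) + 4380/(-1/1214) = 465/98596 + 4380*(-1214) = 465/98596 - 5317320 = -524266482255/98596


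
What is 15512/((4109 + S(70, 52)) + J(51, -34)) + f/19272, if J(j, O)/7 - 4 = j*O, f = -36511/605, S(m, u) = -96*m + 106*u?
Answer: -181199324519/107372888040 ≈ -1.6876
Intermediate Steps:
f = -36511/605 (f = -36511*1/605 = -36511/605 ≈ -60.349)
J(j, O) = 28 + 7*O*j (J(j, O) = 28 + 7*(j*O) = 28 + 7*(O*j) = 28 + 7*O*j)
15512/((4109 + S(70, 52)) + J(51, -34)) + f/19272 = 15512/((4109 + (-96*70 + 106*52)) + (28 + 7*(-34)*51)) - 36511/605/19272 = 15512/((4109 + (-6720 + 5512)) + (28 - 12138)) - 36511/605*1/19272 = 15512/((4109 - 1208) - 12110) - 36511/11659560 = 15512/(2901 - 12110) - 36511/11659560 = 15512/(-9209) - 36511/11659560 = 15512*(-1/9209) - 36511/11659560 = -15512/9209 - 36511/11659560 = -181199324519/107372888040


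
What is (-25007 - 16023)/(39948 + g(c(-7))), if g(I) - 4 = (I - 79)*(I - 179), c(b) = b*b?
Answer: -20515/21926 ≈ -0.93565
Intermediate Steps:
c(b) = b²
g(I) = 4 + (-179 + I)*(-79 + I) (g(I) = 4 + (I - 79)*(I - 179) = 4 + (-79 + I)*(-179 + I) = 4 + (-179 + I)*(-79 + I))
(-25007 - 16023)/(39948 + g(c(-7))) = (-25007 - 16023)/(39948 + (14145 + ((-7)²)² - 258*(-7)²)) = -41030/(39948 + (14145 + 49² - 258*49)) = -41030/(39948 + (14145 + 2401 - 12642)) = -41030/(39948 + 3904) = -41030/43852 = -41030*1/43852 = -20515/21926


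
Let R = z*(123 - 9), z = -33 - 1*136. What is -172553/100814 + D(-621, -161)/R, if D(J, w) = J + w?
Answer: -85409725/51112698 ≈ -1.6710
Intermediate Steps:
z = -169 (z = -33 - 136 = -169)
R = -19266 (R = -169*(123 - 9) = -169*114 = -19266)
-172553/100814 + D(-621, -161)/R = -172553/100814 + (-621 - 161)/(-19266) = -172553*1/100814 - 782*(-1/19266) = -172553/100814 + 391/9633 = -85409725/51112698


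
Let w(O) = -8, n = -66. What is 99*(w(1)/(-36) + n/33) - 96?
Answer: -272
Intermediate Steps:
99*(w(1)/(-36) + n/33) - 96 = 99*(-8/(-36) - 66/33) - 96 = 99*(-8*(-1/36) - 66*1/33) - 96 = 99*(2/9 - 2) - 96 = 99*(-16/9) - 96 = -176 - 96 = -272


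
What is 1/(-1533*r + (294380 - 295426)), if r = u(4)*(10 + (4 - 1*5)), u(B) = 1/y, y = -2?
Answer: 2/11705 ≈ 0.00017087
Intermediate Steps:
u(B) = -½ (u(B) = 1/(-2) = -½)
r = -9/2 (r = -(10 + (4 - 1*5))/2 = -(10 + (4 - 5))/2 = -(10 - 1)/2 = -½*9 = -9/2 ≈ -4.5000)
1/(-1533*r + (294380 - 295426)) = 1/(-1533*(-9/2) + (294380 - 295426)) = 1/(13797/2 - 1046) = 1/(11705/2) = 2/11705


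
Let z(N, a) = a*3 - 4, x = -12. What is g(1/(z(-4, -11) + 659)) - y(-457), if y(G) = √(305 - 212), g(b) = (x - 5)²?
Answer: 289 - √93 ≈ 279.36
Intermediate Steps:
z(N, a) = -4 + 3*a (z(N, a) = 3*a - 4 = -4 + 3*a)
g(b) = 289 (g(b) = (-12 - 5)² = (-17)² = 289)
y(G) = √93
g(1/(z(-4, -11) + 659)) - y(-457) = 289 - √93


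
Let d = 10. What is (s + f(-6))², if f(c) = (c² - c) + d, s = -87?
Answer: 1225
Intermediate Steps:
f(c) = 10 + c² - c (f(c) = (c² - c) + 10 = 10 + c² - c)
(s + f(-6))² = (-87 + (10 + (-6)² - 1*(-6)))² = (-87 + (10 + 36 + 6))² = (-87 + 52)² = (-35)² = 1225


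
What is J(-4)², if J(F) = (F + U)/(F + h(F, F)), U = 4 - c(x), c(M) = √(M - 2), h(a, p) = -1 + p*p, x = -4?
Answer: -6/121 ≈ -0.049587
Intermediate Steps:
h(a, p) = -1 + p²
c(M) = √(-2 + M)
U = 4 - I*√6 (U = 4 - √(-2 - 4) = 4 - √(-6) = 4 - I*√6 ≈ 4.0 - 2.4495*I)
J(F) = (4 + F - I*√6)/(-1 + F + F²) (J(F) = (F + (4 - I*√6))/(F + (-1 + F²)) = (4 + F - I*√6)/(-1 + F + F²))
J(-4)² = ((4 - 4 - I*√6)/(-1 - 4 + (-4)²))² = ((-I*√6)/(-1 - 4 + 16))² = ((-I*√6)/11)² = (-I*√6/11)² = -6/121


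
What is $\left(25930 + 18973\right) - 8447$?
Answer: $36456$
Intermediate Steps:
$\left(25930 + 18973\right) - 8447 = 44903 - 8447 = 36456$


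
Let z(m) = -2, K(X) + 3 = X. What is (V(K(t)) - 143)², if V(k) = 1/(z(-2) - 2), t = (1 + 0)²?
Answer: 328329/16 ≈ 20521.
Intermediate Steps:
t = 1 (t = 1² = 1)
K(X) = -3 + X
V(k) = -¼ (V(k) = 1/(-2 - 2) = 1/(-4) = -¼)
(V(K(t)) - 143)² = (-¼ - 143)² = (-573/4)² = 328329/16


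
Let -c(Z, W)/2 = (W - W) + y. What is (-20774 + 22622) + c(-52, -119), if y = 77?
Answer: 1694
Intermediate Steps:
c(Z, W) = -154 (c(Z, W) = -2*((W - W) + 77) = -2*(0 + 77) = -2*77 = -154)
(-20774 + 22622) + c(-52, -119) = (-20774 + 22622) - 154 = 1848 - 154 = 1694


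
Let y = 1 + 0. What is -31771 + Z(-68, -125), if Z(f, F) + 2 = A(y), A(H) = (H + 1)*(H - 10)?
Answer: -31791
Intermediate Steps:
y = 1
A(H) = (1 + H)*(-10 + H)
Z(f, F) = -20 (Z(f, F) = -2 + (-10 + 1**2 - 9*1) = -2 + (-10 + 1 - 9) = -2 - 18 = -20)
-31771 + Z(-68, -125) = -31771 - 20 = -31791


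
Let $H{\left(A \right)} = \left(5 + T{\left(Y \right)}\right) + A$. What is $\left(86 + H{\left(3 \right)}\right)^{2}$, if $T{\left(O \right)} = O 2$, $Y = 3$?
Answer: $10000$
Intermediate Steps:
$T{\left(O \right)} = 2 O$
$H{\left(A \right)} = 11 + A$ ($H{\left(A \right)} = \left(5 + 2 \cdot 3\right) + A = \left(5 + 6\right) + A = 11 + A$)
$\left(86 + H{\left(3 \right)}\right)^{2} = \left(86 + \left(11 + 3\right)\right)^{2} = \left(86 + 14\right)^{2} = 100^{2} = 10000$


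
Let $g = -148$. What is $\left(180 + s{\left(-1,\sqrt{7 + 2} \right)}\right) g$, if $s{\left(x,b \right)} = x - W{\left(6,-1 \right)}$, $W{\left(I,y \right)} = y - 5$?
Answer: $-27380$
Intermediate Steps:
$W{\left(I,y \right)} = -5 + y$
$s{\left(x,b \right)} = 6 + x$ ($s{\left(x,b \right)} = x - \left(-5 - 1\right) = x - -6 = x + 6 = 6 + x$)
$\left(180 + s{\left(-1,\sqrt{7 + 2} \right)}\right) g = \left(180 + \left(6 - 1\right)\right) \left(-148\right) = \left(180 + 5\right) \left(-148\right) = 185 \left(-148\right) = -27380$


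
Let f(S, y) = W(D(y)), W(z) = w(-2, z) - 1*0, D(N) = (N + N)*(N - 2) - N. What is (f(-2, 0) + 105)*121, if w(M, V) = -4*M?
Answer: 13673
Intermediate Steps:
D(N) = -N + 2*N*(-2 + N) (D(N) = (2*N)*(-2 + N) - N = 2*N*(-2 + N) - N = -N + 2*N*(-2 + N))
W(z) = 8 (W(z) = -4*(-2) - 1*0 = 8 + 0 = 8)
f(S, y) = 8
(f(-2, 0) + 105)*121 = (8 + 105)*121 = 113*121 = 13673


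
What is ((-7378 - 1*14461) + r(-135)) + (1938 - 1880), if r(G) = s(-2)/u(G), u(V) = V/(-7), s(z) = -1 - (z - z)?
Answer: -2940442/135 ≈ -21781.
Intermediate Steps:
s(z) = -1 (s(z) = -1 - 1*0 = -1 + 0 = -1)
u(V) = -V/7 (u(V) = V*(-⅐) = -V/7)
r(G) = 7/G (r(G) = -1/((-G/7)) = -(-7)/G = 7/G)
((-7378 - 1*14461) + r(-135)) + (1938 - 1880) = ((-7378 - 1*14461) + 7/(-135)) + (1938 - 1880) = ((-7378 - 14461) + 7*(-1/135)) + 58 = (-21839 - 7/135) + 58 = -2948272/135 + 58 = -2940442/135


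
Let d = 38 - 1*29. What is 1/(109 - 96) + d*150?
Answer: 17551/13 ≈ 1350.1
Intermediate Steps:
d = 9 (d = 38 - 29 = 9)
1/(109 - 96) + d*150 = 1/(109 - 96) + 9*150 = 1/13 + 1350 = 17551/13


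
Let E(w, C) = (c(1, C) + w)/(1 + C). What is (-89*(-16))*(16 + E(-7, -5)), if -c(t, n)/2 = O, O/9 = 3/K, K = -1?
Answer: 6052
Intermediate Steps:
O = -27 (O = 9*(3/(-1)) = 9*(3*(-1)) = 9*(-3) = -27)
c(t, n) = 54 (c(t, n) = -2*(-27) = 54)
E(w, C) = (54 + w)/(1 + C)
(-89*(-16))*(16 + E(-7, -5)) = (-89*(-16))*(16 + (54 - 7)/(1 - 5)) = 1424*(16 + 47/(-4)) = 1424*(16 - ¼*47) = 1424*(16 - 47/4) = 1424*(17/4) = 6052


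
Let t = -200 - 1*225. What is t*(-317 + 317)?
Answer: 0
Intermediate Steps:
t = -425 (t = -200 - 225 = -425)
t*(-317 + 317) = -425*(-317 + 317) = -425*0 = 0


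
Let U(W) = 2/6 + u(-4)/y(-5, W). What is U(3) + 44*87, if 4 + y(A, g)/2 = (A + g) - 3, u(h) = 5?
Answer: 68905/18 ≈ 3828.1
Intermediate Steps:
y(A, g) = -14 + 2*A + 2*g (y(A, g) = -8 + 2*((A + g) - 3) = -8 + 2*(-3 + A + g) = -8 + (-6 + 2*A + 2*g) = -14 + 2*A + 2*g)
U(W) = ⅓ + 5/(-24 + 2*W) (U(W) = 2/6 + 5/(-14 + 2*(-5) + 2*W) = 2*(⅙) + 5/(-14 - 10 + 2*W) = ⅓ + 5/(-24 + 2*W))
U(3) + 44*87 = (-9 + 2*3)/(6*(-12 + 3)) + 44*87 = (⅙)*(-9 + 6)/(-9) + 3828 = (⅙)*(-⅑)*(-3) + 3828 = 1/18 + 3828 = 68905/18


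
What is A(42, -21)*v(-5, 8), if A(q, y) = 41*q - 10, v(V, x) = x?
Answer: 13696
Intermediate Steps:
A(q, y) = -10 + 41*q
A(42, -21)*v(-5, 8) = (-10 + 41*42)*8 = (-10 + 1722)*8 = 1712*8 = 13696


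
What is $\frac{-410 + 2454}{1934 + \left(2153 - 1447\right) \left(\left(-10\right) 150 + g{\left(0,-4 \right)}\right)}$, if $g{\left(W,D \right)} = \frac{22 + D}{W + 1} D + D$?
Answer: $- \frac{1022}{555361} \approx -0.0018402$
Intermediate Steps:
$g{\left(W,D \right)} = D + \frac{D \left(22 + D\right)}{1 + W}$ ($g{\left(W,D \right)} = \frac{22 + D}{1 + W} D + D = \frac{D \left(22 + D\right)}{1 + W} + D = D + \frac{D \left(22 + D\right)}{1 + W}$)
$\frac{-410 + 2454}{1934 + \left(2153 - 1447\right) \left(\left(-10\right) 150 + g{\left(0,-4 \right)}\right)} = \frac{-410 + 2454}{1934 + \left(2153 - 1447\right) \left(\left(-10\right) 150 - \frac{4 \left(23 - 4 + 0\right)}{1 + 0}\right)} = \frac{2044}{1934 + 706 \left(-1500 - 4 \cdot 1^{-1} \cdot 19\right)} = \frac{2044}{1934 + 706 \left(-1500 - 4 \cdot 19\right)} = \frac{2044}{1934 + 706 \left(-1500 - 76\right)} = \frac{2044}{1934 + 706 \left(-1576\right)} = \frac{2044}{1934 - 1112656} = \frac{2044}{-1110722} = 2044 \left(- \frac{1}{1110722}\right) = - \frac{1022}{555361}$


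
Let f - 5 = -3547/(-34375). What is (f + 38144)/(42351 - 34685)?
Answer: 655687711/131759375 ≈ 4.9764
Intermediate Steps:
f = 175422/34375 (f = 5 - 3547/(-34375) = 5 - 3547*(-1/34375) = 5 + 3547/34375 = 175422/34375 ≈ 5.1032)
(f + 38144)/(42351 - 34685) = (175422/34375 + 38144)/(42351 - 34685) = (1311375422/34375)/7666 = (1311375422/34375)*(1/7666) = 655687711/131759375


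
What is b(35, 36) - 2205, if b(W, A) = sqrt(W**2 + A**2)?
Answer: -2205 + sqrt(2521) ≈ -2154.8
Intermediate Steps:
b(W, A) = sqrt(A**2 + W**2)
b(35, 36) - 2205 = sqrt(36**2 + 35**2) - 2205 = sqrt(1296 + 1225) - 2205 = sqrt(2521) - 2205 = -2205 + sqrt(2521)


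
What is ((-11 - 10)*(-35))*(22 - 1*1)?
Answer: 15435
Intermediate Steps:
((-11 - 10)*(-35))*(22 - 1*1) = (-21*(-35))*(22 - 1) = 735*21 = 15435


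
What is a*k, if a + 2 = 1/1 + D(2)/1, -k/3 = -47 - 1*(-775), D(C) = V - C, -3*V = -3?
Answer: 4368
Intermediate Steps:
V = 1 (V = -⅓*(-3) = 1)
D(C) = 1 - C
k = -2184 (k = -3*(-47 - 1*(-775)) = -3*(-47 + 775) = -3*728 = -2184)
a = -2 (a = -2 + (1/1 + (1 - 1*2)/1) = -2 + (1*1 + (1 - 2)*1) = -2 + (1 - 1*1) = -2 + (1 - 1) = -2 + 0 = -2)
a*k = -2*(-2184) = 4368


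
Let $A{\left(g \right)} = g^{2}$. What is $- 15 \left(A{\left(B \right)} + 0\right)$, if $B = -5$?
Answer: $-375$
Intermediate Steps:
$- 15 \left(A{\left(B \right)} + 0\right) = - 15 \left(\left(-5\right)^{2} + 0\right) = - 15 \left(25 + 0\right) = \left(-15\right) 25 = -375$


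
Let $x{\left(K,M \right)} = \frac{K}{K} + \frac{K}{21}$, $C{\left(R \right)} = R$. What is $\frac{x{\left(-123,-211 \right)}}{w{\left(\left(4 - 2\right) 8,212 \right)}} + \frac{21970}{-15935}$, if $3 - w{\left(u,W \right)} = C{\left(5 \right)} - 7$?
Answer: $- \frac{262148}{111545} \approx -2.3502$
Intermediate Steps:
$x{\left(K,M \right)} = 1 + \frac{K}{21}$ ($x{\left(K,M \right)} = 1 + K \frac{1}{21} = 1 + \frac{K}{21}$)
$w{\left(u,W \right)} = 5$ ($w{\left(u,W \right)} = 3 - \left(5 - 7\right) = 3 - -2 = 3 + 2 = 5$)
$\frac{x{\left(-123,-211 \right)}}{w{\left(\left(4 - 2\right) 8,212 \right)}} + \frac{21970}{-15935} = \frac{1 + \frac{1}{21} \left(-123\right)}{5} + \frac{21970}{-15935} = \left(1 - \frac{41}{7}\right) \frac{1}{5} + 21970 \left(- \frac{1}{15935}\right) = \left(- \frac{34}{7}\right) \frac{1}{5} - \frac{4394}{3187} = - \frac{34}{35} - \frac{4394}{3187} = - \frac{262148}{111545}$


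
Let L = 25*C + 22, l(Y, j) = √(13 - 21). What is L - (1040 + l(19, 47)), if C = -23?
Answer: -1593 - 2*I*√2 ≈ -1593.0 - 2.8284*I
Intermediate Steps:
l(Y, j) = 2*I*√2 (l(Y, j) = √(-8) = 2*I*√2)
L = -553 (L = 25*(-23) + 22 = -575 + 22 = -553)
L - (1040 + l(19, 47)) = -553 - (1040 + 2*I*√2) = -553 + (-1040 - 2*I*√2) = -1593 - 2*I*√2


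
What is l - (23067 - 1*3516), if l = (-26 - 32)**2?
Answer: -16187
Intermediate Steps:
l = 3364 (l = (-58)**2 = 3364)
l - (23067 - 1*3516) = 3364 - (23067 - 1*3516) = 3364 - (23067 - 3516) = 3364 - 1*19551 = 3364 - 19551 = -16187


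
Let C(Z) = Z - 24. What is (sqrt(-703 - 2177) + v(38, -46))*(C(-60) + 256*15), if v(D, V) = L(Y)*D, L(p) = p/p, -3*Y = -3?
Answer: 142728 + 90144*I*sqrt(5) ≈ 1.4273e+5 + 2.0157e+5*I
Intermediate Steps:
Y = 1 (Y = -1/3*(-3) = 1)
C(Z) = -24 + Z
L(p) = 1
v(D, V) = D (v(D, V) = 1*D = D)
(sqrt(-703 - 2177) + v(38, -46))*(C(-60) + 256*15) = (sqrt(-703 - 2177) + 38)*((-24 - 60) + 256*15) = (sqrt(-2880) + 38)*(-84 + 3840) = (24*I*sqrt(5) + 38)*3756 = (38 + 24*I*sqrt(5))*3756 = 142728 + 90144*I*sqrt(5)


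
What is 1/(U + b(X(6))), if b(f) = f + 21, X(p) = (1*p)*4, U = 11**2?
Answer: 1/166 ≈ 0.0060241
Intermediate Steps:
U = 121
X(p) = 4*p (X(p) = p*4 = 4*p)
b(f) = 21 + f
1/(U + b(X(6))) = 1/(121 + (21 + 4*6)) = 1/(121 + (21 + 24)) = 1/(121 + 45) = 1/166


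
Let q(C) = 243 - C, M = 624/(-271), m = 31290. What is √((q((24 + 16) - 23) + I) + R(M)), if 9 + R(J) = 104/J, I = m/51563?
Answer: √16505066631954/309378 ≈ 13.132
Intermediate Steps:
M = -624/271 (M = 624*(-1/271) = -624/271 ≈ -2.3026)
I = 31290/51563 ≈ 0.60683
R(J) = -9 + 104/J
√((q((24 + 16) - 23) + I) + R(M)) = √(((243 - ((24 + 16) - 23)) + 31290/51563) + (-9 + 104/(-624/271))) = √(((243 - (40 - 23)) + 31290/51563) + (-9 + 104*(-271/624))) = √(((243 - 1*17) + 31290/51563) + (-9 - 271/6)) = √(((243 - 17) + 31290/51563) - 325/6) = √((226 + 31290/51563) - 325/6) = √(11684528/51563 - 325/6) = √(53349193/309378) = √16505066631954/309378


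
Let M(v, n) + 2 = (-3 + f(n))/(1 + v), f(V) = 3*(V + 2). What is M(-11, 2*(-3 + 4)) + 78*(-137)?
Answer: -106889/10 ≈ -10689.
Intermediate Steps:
f(V) = 6 + 3*V (f(V) = 3*(2 + V) = 6 + 3*V)
M(v, n) = -2 + (3 + 3*n)/(1 + v) (M(v, n) = -2 + (-3 + (6 + 3*n))/(1 + v) = -2 + (3 + 3*n)/(1 + v))
M(-11, 2*(-3 + 4)) + 78*(-137) = (1 - 2*(-11) + 3*(2*(-3 + 4)))/(1 - 11) + 78*(-137) = (1 + 22 + 3*(2*1))/(-10) - 10686 = -(1 + 22 + 3*2)/10 - 10686 = -(1 + 22 + 6)/10 - 10686 = -1/10*29 - 10686 = -29/10 - 10686 = -106889/10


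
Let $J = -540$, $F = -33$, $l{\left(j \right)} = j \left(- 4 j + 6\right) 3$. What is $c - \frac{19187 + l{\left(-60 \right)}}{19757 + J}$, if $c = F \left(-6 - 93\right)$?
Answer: $\frac{62807032}{19217} \approx 3268.3$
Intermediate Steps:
$l{\left(j \right)} = 3 j \left(6 - 4 j\right)$ ($l{\left(j \right)} = j \left(6 - 4 j\right) 3 = 3 j \left(6 - 4 j\right)$)
$c = 3267$ ($c = - 33 \left(-6 - 93\right) = \left(-33\right) \left(-99\right) = 3267$)
$c - \frac{19187 + l{\left(-60 \right)}}{19757 + J} = 3267 - \frac{19187 + 6 \left(-60\right) \left(3 - -120\right)}{19757 - 540} = 3267 - \frac{19187 + 6 \left(-60\right) \left(3 + 120\right)}{19217} = 3267 - \left(19187 + 6 \left(-60\right) 123\right) \frac{1}{19217} = 3267 - \left(19187 - 44280\right) \frac{1}{19217} = 3267 - \left(-25093\right) \frac{1}{19217} = 3267 - - \frac{25093}{19217} = 3267 + \frac{25093}{19217} = \frac{62807032}{19217}$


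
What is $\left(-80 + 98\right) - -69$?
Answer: $87$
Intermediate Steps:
$\left(-80 + 98\right) - -69 = 18 + 69 = 87$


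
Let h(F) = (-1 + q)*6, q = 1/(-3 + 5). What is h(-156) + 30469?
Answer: 30466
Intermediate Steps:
q = ½ (q = 1/2 = ½ ≈ 0.50000)
h(F) = -3 (h(F) = (-1 + ½)*6 = -½*6 = -3)
h(-156) + 30469 = -3 + 30469 = 30466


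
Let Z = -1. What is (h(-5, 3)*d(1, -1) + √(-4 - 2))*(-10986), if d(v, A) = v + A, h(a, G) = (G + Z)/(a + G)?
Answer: -10986*I*√6 ≈ -26910.0*I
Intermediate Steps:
h(a, G) = (-1 + G)/(G + a) (h(a, G) = (G - 1)/(a + G) = (-1 + G)/(G + a))
d(v, A) = A + v
(h(-5, 3)*d(1, -1) + √(-4 - 2))*(-10986) = (((-1 + 3)/(3 - 5))*(-1 + 1) + √(-4 - 2))*(-10986) = ((2/(-2))*0 + √(-6))*(-10986) = (-½*2*0 + I*√6)*(-10986) = (-1*0 + I*√6)*(-10986) = (0 + I*√6)*(-10986) = (I*√6)*(-10986) = -10986*I*√6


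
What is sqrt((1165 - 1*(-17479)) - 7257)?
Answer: sqrt(11387) ≈ 106.71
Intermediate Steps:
sqrt((1165 - 1*(-17479)) - 7257) = sqrt((1165 + 17479) - 7257) = sqrt(18644 - 7257) = sqrt(11387)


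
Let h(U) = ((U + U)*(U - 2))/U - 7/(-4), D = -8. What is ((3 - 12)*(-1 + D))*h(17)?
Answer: 10287/4 ≈ 2571.8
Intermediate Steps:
h(U) = -9/4 + 2*U (h(U) = ((2*U)*(-2 + U))/U - 7*(-¼) = (2*U*(-2 + U))/U + 7/4 = (-4 + 2*U) + 7/4 = -9/4 + 2*U)
((3 - 12)*(-1 + D))*h(17) = ((3 - 12)*(-1 - 8))*(-9/4 + 2*17) = (-9*(-9))*(-9/4 + 34) = 81*(127/4) = 10287/4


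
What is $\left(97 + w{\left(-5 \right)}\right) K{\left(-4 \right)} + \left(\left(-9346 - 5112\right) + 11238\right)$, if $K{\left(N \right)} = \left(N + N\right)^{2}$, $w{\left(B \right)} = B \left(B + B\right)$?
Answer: $6188$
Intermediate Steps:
$w{\left(B \right)} = 2 B^{2}$ ($w{\left(B \right)} = B 2 B = 2 B^{2}$)
$K{\left(N \right)} = 4 N^{2}$ ($K{\left(N \right)} = \left(2 N\right)^{2} = 4 N^{2}$)
$\left(97 + w{\left(-5 \right)}\right) K{\left(-4 \right)} + \left(\left(-9346 - 5112\right) + 11238\right) = \left(97 + 2 \left(-5\right)^{2}\right) 4 \left(-4\right)^{2} + \left(\left(-9346 - 5112\right) + 11238\right) = \left(97 + 2 \cdot 25\right) 4 \cdot 16 + \left(-14458 + 11238\right) = \left(97 + 50\right) 64 - 3220 = 147 \cdot 64 - 3220 = 9408 - 3220 = 6188$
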